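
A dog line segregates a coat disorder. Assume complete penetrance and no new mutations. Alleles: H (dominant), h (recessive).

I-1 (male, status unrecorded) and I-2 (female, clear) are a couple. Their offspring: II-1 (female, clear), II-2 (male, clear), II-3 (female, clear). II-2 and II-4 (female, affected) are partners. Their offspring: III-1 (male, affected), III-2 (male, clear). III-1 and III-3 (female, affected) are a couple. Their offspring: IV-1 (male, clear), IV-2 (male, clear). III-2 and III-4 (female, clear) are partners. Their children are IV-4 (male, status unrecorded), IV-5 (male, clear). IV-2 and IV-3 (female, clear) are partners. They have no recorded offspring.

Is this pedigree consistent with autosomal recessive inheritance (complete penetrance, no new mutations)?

No

Under autosomal recessive, IV-1 (clear, male) cannot arise from III-1 (affected) × III-3 (affected).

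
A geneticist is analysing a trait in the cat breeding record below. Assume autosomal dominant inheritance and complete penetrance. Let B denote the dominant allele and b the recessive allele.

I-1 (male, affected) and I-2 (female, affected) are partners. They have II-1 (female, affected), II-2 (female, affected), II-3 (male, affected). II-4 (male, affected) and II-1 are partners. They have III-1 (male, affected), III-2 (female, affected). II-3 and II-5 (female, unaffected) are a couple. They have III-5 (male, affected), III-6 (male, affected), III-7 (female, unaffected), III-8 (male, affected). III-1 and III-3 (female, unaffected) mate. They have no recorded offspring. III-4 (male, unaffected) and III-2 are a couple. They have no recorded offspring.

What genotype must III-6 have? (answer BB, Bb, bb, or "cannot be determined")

From phenotype alone, III-6 is BB or Bb.
III-6 is affected so carries B and received b from II-5 (bb), so III-6 is Bb.

Bb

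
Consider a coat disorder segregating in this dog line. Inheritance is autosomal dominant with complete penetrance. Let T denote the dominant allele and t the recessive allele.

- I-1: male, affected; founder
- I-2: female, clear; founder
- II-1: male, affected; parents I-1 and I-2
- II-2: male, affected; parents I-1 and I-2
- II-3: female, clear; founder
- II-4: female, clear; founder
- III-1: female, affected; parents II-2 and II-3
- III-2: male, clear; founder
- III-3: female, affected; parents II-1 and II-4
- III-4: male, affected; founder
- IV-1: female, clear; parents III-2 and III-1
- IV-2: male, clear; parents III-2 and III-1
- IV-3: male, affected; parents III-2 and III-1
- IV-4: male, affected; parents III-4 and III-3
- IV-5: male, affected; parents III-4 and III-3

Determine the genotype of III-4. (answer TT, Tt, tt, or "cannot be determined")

cannot be determined

III-4's phenotype allows TT or Tt, and no parent or child forces a single allele at both positions; consistent genotype assignments exist with III-4 as TT or Tt.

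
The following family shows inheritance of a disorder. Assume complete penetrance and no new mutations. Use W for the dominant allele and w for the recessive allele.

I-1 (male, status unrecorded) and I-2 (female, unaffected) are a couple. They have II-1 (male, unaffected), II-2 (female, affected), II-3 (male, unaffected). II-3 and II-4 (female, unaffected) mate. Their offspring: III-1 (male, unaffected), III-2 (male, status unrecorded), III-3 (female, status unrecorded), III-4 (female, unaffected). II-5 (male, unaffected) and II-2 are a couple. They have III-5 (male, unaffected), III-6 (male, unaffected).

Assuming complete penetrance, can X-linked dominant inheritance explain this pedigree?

Yes

A consistent assignment under X-linked dominant exists: I-1 X^W Y, I-2 X^w X^w, II-1 X^w Y, II-2 X^W X^w, II-3 X^w Y, II-4 X^w X^w, II-5 X^w Y, III-1 X^w Y, III-2 X^w Y, III-3 X^w X^w, III-4 X^w X^w, III-5 X^w Y, III-6 X^w Y.
In this assignment every recorded phenotype matches its genotype and every non-founder's genotype is obtainable from its parents' genotypes, so the pedigree is consistent.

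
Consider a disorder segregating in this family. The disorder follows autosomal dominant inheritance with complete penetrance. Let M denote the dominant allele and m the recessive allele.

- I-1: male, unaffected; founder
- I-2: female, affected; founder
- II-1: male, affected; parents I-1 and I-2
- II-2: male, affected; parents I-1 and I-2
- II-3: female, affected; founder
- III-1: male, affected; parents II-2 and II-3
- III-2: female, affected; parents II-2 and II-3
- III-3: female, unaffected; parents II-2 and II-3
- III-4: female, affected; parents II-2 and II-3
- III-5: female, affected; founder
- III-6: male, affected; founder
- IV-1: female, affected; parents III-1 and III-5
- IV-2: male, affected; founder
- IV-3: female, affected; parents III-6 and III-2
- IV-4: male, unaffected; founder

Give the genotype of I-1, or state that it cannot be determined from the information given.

mm

I-1 is unaffected, so I-1 is mm.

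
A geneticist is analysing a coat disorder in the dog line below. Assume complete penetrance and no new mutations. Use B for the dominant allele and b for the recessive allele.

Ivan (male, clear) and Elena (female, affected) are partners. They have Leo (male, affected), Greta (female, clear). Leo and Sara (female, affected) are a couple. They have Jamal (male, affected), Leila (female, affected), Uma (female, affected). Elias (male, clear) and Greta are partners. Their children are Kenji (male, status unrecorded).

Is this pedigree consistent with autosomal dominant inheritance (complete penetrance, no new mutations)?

A consistent assignment under autosomal dominant exists: Ivan bb, Elena Bb, Leo Bb, Greta bb, Sara BB, Elias bb, Jamal BB, Leila BB, Uma BB, Kenji bb.
In this assignment every recorded phenotype matches its genotype and every non-founder's genotype is obtainable from its parents' genotypes, so the pedigree is consistent.

Yes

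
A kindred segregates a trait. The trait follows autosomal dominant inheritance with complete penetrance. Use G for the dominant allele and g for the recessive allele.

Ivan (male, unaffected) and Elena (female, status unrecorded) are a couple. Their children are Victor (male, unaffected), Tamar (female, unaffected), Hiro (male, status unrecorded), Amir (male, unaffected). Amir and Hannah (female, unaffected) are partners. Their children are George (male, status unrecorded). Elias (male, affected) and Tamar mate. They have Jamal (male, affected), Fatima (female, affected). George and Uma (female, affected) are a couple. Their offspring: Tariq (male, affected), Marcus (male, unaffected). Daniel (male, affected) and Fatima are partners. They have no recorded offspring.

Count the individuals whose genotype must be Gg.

4

Obligate heterozygotes: Uma is affected so carries G and passed g to Marcus (gg), so Uma is Gg; Jamal is affected so carries G and received g from Tamar (gg), so Jamal is Gg; Fatima is affected so carries G and received g from Tamar (gg), so Fatima is Gg; Tariq is affected so carries G and received g from George (gg), so Tariq is Gg.
Every other individual is either homozygous by phenotype or has at least one consistent homozygous assignment, so the count is 4.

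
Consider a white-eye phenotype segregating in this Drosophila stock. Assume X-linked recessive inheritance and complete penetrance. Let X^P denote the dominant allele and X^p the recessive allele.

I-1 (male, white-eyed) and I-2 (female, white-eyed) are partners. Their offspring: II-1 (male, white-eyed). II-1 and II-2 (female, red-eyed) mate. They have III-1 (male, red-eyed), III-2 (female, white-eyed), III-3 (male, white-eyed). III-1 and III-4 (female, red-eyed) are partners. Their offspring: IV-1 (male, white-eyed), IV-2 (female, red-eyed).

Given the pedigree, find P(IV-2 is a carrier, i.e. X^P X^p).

1/2

III-1 is red-eyed, so III-1 is X^P Y.
III-4 is red-eyed so carries P and passed p to IV-1 (X^p Y), so III-4 is X^P X^p.
Their cross gives offspring ratios 1/2 X^P X^P : 1/2 X^P X^p. Conditioning on IV-2 being red-eyed, P(X^P X^p) = 1/2 / 1 = 1/2.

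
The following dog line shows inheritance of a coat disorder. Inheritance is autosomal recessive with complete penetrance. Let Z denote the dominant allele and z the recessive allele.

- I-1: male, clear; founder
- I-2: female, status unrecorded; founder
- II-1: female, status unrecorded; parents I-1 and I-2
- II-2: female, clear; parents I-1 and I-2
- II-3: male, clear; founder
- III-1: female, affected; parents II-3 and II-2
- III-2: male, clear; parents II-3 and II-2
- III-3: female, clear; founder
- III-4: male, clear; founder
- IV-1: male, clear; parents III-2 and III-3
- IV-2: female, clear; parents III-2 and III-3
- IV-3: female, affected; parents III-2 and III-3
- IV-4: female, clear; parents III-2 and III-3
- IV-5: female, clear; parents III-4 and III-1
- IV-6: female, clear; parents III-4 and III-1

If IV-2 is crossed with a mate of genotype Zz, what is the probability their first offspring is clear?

5/6

III-2 is clear so carries Z and passed z to IV-3 (zz), so III-2 is Zz.
III-3 is clear so carries Z and passed z to IV-3 (zz), so III-3 is Zz.
IV-2 is a clear offspring of III-2 (Zz) × III-3 (Zz), whose cross gives 1/4 ZZ : 1/2 Zz : 1/4 zz; conditioning on being clear, IV-2 is ZZ with probability 1/3, Zz with probability 2/3.
Summing over parental genotype combinations, P(offspring is clear) = 1/3·1 + 2/3·3/4 = 5/6.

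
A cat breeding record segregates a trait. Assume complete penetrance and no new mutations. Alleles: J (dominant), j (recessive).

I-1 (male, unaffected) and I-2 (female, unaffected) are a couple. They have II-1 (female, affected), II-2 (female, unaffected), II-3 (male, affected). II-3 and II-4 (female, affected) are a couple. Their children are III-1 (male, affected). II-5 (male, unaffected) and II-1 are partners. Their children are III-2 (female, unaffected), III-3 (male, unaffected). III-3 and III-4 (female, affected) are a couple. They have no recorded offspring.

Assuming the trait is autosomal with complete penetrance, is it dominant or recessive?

I-1 and I-2 are both unaffected yet have an affected child II-1. Under dominance, an affected child requires at least one affected parent, so the trait cannot be dominant.

recessive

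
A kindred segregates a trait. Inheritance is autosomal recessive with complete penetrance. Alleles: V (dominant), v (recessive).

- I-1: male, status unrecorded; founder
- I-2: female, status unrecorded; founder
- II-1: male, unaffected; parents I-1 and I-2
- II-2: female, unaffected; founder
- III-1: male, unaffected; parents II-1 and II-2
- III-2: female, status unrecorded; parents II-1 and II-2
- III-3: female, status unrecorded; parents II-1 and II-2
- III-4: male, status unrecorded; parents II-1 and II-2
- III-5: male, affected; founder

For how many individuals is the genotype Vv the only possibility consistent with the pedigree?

No individual's genotype is forced to Vv by the pedigree, so the count is 0.

0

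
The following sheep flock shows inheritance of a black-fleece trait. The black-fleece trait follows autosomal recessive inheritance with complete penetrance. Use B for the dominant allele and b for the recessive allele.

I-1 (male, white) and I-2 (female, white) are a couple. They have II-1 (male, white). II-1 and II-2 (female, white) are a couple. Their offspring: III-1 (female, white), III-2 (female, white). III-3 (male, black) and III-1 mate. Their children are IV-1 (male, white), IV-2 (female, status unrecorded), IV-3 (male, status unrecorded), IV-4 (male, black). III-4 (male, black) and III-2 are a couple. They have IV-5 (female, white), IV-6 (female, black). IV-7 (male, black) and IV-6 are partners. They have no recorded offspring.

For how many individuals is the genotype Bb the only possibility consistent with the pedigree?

Obligate heterozygotes: III-1 is white so carries B and passed b to IV-4 (bb), so III-1 is Bb; III-2 is white so carries B and passed b to IV-6 (bb), so III-2 is Bb; IV-1 is white so carries B and received b from III-3 (bb), so IV-1 is Bb; IV-5 is white so carries B and received b from III-4 (bb), so IV-5 is Bb.
Every other individual is either homozygous by phenotype or has at least one consistent homozygous assignment, so the count is 4.

4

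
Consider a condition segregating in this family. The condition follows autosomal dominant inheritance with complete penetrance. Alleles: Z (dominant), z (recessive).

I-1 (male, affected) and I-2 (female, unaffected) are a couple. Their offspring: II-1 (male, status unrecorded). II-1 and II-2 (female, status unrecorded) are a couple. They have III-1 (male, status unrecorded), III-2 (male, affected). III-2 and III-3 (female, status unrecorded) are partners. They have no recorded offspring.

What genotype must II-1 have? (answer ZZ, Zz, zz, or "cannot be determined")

II-1's phenotype is unrecorded, and no parent or child forces a single allele at both positions; consistent genotype assignments exist with II-1 as Zz or zz.

cannot be determined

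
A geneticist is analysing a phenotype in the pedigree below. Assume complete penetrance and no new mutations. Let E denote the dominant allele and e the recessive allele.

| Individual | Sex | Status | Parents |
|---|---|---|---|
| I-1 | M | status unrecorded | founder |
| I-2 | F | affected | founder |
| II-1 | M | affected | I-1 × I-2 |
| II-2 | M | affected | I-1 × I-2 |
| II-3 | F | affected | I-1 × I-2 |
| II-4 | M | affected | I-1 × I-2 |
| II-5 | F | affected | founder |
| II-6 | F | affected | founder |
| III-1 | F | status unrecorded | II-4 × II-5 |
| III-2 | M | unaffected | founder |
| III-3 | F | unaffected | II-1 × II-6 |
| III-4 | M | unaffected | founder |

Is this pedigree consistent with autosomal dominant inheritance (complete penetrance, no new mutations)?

A consistent assignment under autosomal dominant exists: I-1 EE, I-2 Ee, II-1 Ee, II-2 EE, II-3 EE, II-4 EE, II-5 EE, II-6 Ee, III-1 EE, III-2 ee, III-3 ee, III-4 ee.
In this assignment every recorded phenotype matches its genotype and every non-founder's genotype is obtainable from its parents' genotypes, so the pedigree is consistent.

Yes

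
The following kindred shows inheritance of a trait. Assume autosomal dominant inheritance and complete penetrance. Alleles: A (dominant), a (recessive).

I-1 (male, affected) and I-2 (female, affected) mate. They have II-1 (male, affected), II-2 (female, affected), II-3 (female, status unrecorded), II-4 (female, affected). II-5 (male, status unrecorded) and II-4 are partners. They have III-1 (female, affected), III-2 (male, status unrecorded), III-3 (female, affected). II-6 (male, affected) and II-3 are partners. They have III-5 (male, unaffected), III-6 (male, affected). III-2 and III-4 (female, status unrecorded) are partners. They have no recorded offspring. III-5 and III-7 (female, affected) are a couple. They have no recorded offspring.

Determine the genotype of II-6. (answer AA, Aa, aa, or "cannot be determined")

From phenotype alone, II-6 is AA or Aa.
II-6 is affected so carries A and passed a to III-5 (aa), so II-6 is Aa.

Aa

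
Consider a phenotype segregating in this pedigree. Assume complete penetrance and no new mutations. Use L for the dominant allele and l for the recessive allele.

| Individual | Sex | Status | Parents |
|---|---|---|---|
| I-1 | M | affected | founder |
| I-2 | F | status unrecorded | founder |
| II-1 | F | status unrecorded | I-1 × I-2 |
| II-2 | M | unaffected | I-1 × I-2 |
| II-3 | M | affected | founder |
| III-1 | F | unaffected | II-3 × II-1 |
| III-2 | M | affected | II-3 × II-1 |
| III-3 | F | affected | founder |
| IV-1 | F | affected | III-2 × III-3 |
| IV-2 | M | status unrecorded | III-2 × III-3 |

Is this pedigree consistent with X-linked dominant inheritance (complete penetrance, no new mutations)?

Under X-linked dominant, III-1 (unaffected, female) cannot arise from II-3 (affected) × II-1 (unrecorded).

No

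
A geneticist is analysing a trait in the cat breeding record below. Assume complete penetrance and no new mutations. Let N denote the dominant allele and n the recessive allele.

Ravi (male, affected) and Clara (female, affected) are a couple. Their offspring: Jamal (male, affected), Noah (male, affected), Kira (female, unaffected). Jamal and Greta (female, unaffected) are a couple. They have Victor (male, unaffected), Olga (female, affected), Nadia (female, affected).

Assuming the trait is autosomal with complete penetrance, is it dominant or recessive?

Ravi and Clara are both affected yet have an unaffected child Kira. Under a recessive model two affected parents are homozygous and every child would be affected, so the trait cannot be recessive.

dominant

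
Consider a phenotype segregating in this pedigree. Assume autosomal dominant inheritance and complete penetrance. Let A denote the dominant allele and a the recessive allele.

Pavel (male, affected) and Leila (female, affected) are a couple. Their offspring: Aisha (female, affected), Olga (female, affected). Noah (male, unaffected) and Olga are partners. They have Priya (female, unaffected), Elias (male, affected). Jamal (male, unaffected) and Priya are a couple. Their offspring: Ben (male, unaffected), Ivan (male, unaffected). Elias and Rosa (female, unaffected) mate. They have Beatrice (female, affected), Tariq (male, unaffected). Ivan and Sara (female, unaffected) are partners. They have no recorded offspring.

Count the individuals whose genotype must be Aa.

3

Obligate heterozygotes: Olga is affected so carries A and passed a to Priya (aa), so Olga is Aa; Elias is affected so carries A and received a from Noah (aa), so Elias is Aa; Beatrice is affected so carries A and received a from Rosa (aa), so Beatrice is Aa.
Every other individual is either homozygous by phenotype or has at least one consistent homozygous assignment, so the count is 3.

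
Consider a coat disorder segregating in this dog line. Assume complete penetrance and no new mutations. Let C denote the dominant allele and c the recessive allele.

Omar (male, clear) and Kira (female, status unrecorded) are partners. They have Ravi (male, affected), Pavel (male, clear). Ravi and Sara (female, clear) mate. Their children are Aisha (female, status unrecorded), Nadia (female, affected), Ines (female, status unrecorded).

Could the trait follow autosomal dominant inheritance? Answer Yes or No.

Yes

A consistent assignment under autosomal dominant exists: Omar cc, Kira Cc, Ravi Cc, Pavel cc, Sara cc, Aisha Cc, Nadia Cc, Ines Cc.
In this assignment every recorded phenotype matches its genotype and every non-founder's genotype is obtainable from its parents' genotypes, so the pedigree is consistent.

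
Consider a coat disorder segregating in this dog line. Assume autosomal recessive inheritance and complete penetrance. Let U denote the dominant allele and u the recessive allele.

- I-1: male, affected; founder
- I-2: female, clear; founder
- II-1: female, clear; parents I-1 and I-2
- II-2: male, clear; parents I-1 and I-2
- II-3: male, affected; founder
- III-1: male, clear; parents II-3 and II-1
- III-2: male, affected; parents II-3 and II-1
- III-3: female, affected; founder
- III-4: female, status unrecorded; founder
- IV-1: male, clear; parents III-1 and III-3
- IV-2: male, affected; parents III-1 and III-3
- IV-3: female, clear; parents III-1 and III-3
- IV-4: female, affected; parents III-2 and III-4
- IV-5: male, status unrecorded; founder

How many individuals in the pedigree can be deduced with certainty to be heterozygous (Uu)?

Obligate heterozygotes: II-1 is clear so carries U and received u from I-1 (uu), so II-1 is Uu; II-2 is clear so carries U and received u from I-1 (uu), so II-2 is Uu; III-1 is clear so carries U and received u from II-3 (uu), so III-1 is Uu; IV-1 is clear so carries U and received u from III-3 (uu), so IV-1 is Uu; IV-3 is clear so carries U and received u from III-3 (uu), so IV-3 is Uu.
Every other individual is either homozygous by phenotype or has at least one consistent homozygous assignment, so the count is 5.

5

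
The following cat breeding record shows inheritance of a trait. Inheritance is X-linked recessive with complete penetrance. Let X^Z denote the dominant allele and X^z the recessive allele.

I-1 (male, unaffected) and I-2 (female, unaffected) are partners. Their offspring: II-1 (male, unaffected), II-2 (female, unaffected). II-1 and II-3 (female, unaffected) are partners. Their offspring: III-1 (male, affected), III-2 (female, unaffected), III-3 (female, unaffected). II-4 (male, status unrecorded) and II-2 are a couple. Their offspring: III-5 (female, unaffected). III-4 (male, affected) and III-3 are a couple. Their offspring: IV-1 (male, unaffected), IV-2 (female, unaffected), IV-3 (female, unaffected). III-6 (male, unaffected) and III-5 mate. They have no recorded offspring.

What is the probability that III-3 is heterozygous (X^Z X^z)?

1/9

II-1 is unaffected, so II-1 is X^Z Y.
II-3 is unaffected so carries Z and passed z to III-1 (X^z Y), so II-3 is X^Z X^z.
Their cross gives offspring ratios 1/2 X^Z X^Z : 1/2 X^Z X^z. Conditioning on III-3 being unaffected, P(X^Z X^z) = 1/2 / 1 = 1/2 before taking III-3's own offspring into account.
III-4 is affected, so III-4 is X^z Y.
Now use III-3's offspring. Probability of each recorded status — unaffected son IV-1: 1/2 if III-3 is X^Z X^z, 1 if X^Z X^Z; unaffected daughter IV-2: 1/2 if III-3 is X^Z X^z, 1 if X^Z X^Z; unaffected daughter IV-3: 1/2 if III-3 is X^Z X^z, 1 if X^Z X^Z.
Bayes: P(X^Z X^z) = 1/2·1/8 / (1/2·1/8 + 1/2·1) = 1/9.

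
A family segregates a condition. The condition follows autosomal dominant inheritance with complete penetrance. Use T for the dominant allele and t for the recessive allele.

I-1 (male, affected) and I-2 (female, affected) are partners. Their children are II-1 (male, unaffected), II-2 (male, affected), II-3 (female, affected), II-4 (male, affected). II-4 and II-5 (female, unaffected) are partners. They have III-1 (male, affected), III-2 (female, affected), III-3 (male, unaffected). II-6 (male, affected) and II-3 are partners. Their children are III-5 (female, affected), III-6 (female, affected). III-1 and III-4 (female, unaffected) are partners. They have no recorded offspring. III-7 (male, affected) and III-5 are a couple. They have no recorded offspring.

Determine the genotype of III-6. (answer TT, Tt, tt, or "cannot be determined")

cannot be determined

III-6's phenotype allows TT or Tt, and no parent or child forces a single allele at both positions; consistent genotype assignments exist with III-6 as TT or Tt.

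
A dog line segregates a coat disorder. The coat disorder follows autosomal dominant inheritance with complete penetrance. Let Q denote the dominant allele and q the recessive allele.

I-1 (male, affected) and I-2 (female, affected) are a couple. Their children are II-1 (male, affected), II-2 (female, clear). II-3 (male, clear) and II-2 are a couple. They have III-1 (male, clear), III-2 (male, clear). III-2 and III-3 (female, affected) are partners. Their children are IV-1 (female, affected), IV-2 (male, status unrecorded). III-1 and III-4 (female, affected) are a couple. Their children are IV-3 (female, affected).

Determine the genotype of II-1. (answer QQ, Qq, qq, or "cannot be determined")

II-1's phenotype allows QQ or Qq, and no parent or child forces a single allele at both positions; consistent genotype assignments exist with II-1 as QQ or Qq.

cannot be determined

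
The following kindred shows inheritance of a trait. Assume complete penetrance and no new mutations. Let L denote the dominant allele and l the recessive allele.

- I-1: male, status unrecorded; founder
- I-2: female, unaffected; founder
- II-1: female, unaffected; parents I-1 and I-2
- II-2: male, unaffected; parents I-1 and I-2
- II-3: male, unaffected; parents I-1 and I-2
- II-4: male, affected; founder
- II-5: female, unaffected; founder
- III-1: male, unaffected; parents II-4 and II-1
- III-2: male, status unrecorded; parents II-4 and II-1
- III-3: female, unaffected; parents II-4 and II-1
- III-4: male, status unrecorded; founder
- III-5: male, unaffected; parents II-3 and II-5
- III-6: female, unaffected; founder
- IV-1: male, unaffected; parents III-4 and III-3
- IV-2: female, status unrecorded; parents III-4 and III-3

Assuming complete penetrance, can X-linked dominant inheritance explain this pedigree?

Under X-linked dominant, III-3 (unaffected, female) cannot arise from II-4 (affected) × II-1 (unaffected).

No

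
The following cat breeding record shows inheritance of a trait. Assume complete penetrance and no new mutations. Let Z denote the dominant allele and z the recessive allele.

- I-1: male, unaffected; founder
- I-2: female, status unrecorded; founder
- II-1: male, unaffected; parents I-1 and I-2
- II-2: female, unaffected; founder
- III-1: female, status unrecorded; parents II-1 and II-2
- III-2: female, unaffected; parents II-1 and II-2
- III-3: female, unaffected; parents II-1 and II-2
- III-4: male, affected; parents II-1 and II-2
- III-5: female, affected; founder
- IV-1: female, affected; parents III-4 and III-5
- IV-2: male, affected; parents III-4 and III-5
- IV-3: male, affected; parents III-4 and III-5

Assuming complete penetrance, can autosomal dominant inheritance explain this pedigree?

Under autosomal dominant, III-4 (affected, male) cannot arise from II-1 (unaffected) × II-2 (unaffected).

No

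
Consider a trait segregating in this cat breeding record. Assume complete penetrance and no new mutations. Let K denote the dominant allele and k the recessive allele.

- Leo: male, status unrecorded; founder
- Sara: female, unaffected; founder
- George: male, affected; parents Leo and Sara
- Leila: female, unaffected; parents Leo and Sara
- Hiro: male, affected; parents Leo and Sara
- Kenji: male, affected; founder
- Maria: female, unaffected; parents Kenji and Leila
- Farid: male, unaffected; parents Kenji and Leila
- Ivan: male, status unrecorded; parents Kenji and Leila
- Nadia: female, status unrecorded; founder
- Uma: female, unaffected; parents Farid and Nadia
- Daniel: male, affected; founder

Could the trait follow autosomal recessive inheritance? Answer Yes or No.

Yes

A consistent assignment under autosomal recessive exists: Leo Kk, Sara Kk, George kk, Leila KK, Hiro kk, Kenji kk, Maria Kk, Farid Kk, Ivan Kk, Nadia KK, Uma KK, Daniel kk.
In this assignment every recorded phenotype matches its genotype and every non-founder's genotype is obtainable from its parents' genotypes, so the pedigree is consistent.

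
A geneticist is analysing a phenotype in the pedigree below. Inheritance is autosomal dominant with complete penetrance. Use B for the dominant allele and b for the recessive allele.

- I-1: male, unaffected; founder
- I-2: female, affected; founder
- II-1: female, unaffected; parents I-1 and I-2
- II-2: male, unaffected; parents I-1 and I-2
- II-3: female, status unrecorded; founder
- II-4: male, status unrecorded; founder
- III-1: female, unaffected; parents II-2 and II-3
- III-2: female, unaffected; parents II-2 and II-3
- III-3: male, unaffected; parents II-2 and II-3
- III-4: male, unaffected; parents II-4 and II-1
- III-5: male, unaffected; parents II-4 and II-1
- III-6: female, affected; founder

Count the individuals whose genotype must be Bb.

1

Obligate heterozygotes: I-2 is affected so carries B and passed b to II-1 (bb), so I-2 is Bb.
Every other individual is either homozygous by phenotype or has at least one consistent homozygous assignment, so the count is 1.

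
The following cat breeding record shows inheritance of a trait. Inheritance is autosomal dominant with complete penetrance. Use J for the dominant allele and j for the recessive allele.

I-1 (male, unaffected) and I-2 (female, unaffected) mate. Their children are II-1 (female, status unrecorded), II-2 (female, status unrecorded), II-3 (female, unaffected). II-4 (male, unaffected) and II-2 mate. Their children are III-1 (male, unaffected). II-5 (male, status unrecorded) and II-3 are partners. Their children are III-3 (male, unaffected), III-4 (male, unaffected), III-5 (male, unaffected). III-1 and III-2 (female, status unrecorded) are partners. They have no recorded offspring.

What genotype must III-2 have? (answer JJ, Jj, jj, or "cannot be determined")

III-2's phenotype is unrecorded, and no parent or child forces a single allele at both positions; consistent genotype assignments exist with III-2 as JJ or Jj or jj.

cannot be determined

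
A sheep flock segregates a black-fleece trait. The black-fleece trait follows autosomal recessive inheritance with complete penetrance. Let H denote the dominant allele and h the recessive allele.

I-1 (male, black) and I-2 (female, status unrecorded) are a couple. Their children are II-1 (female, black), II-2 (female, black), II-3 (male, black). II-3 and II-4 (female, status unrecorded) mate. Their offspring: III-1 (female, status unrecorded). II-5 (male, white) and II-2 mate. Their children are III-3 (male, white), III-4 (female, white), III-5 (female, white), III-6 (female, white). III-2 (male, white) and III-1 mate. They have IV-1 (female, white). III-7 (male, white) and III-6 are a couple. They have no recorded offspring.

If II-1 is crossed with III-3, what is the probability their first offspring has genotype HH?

II-1 is black, so II-1 is hh.
III-3 is white so carries H and received h from II-2 (hh), so III-3 is Hh.
The cross gives 1/2 Hh : 1/2 hh, so P(offspring has genotype HH) = 0.

0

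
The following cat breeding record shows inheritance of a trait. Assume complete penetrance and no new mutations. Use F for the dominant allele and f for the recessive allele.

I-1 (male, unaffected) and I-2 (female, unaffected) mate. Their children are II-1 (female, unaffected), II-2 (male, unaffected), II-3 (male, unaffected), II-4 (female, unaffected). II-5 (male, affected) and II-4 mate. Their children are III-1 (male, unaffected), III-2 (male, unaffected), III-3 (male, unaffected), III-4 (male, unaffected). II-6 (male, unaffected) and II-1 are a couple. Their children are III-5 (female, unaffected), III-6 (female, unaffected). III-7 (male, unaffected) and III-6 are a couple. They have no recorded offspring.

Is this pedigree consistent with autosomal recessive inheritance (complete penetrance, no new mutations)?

A consistent assignment under autosomal recessive exists: I-1 FF, I-2 FF, II-1 FF, II-2 FF, II-3 FF, II-4 FF, II-5 ff, II-6 FF, III-1 Ff, III-2 Ff, III-3 Ff, III-4 Ff, III-5 FF, III-6 FF, III-7 FF.
In this assignment every recorded phenotype matches its genotype and every non-founder's genotype is obtainable from its parents' genotypes, so the pedigree is consistent.

Yes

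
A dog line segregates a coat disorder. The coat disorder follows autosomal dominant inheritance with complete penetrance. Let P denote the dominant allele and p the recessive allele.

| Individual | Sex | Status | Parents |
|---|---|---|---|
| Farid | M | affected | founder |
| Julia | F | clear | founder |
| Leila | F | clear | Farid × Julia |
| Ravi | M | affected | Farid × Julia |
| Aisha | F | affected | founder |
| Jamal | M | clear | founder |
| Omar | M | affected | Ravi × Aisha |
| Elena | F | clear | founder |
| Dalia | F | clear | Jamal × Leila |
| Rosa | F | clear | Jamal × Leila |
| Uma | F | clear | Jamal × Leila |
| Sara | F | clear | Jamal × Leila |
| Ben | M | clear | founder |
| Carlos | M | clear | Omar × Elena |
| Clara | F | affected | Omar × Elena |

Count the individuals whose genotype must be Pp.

Obligate heterozygotes: Farid is affected so carries P and passed p to Leila (pp), so Farid is Pp; Ravi is affected so carries P and received p from Julia (pp), so Ravi is Pp; Omar is affected so carries P and passed p to Carlos (pp), so Omar is Pp; Clara is affected so carries P and received p from Elena (pp), so Clara is Pp.
Every other individual is either homozygous by phenotype or has at least one consistent homozygous assignment, so the count is 4.

4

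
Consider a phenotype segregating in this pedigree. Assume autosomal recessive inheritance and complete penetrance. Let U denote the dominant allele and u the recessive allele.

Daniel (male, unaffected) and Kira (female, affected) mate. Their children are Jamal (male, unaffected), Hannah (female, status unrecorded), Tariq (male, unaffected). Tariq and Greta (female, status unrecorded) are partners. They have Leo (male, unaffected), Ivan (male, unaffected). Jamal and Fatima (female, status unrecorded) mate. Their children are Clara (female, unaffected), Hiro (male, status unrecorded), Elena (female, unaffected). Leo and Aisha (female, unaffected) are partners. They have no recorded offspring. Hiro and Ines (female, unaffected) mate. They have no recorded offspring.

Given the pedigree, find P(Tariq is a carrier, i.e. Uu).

Tariq is unaffected so carries U and received u from Kira (uu), so Tariq is Uu, giving P(Uu) = 1.

1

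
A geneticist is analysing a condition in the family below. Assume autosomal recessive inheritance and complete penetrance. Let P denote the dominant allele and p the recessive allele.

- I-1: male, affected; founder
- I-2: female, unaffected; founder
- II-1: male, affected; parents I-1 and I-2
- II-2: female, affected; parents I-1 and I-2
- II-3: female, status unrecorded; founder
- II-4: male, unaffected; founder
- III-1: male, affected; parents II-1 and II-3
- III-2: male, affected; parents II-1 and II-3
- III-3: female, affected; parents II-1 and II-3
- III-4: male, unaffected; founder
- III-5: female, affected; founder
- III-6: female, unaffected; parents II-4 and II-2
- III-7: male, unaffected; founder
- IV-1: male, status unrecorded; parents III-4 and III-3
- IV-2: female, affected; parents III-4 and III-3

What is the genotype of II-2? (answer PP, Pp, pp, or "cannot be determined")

pp

II-2 is affected, so II-2 is pp.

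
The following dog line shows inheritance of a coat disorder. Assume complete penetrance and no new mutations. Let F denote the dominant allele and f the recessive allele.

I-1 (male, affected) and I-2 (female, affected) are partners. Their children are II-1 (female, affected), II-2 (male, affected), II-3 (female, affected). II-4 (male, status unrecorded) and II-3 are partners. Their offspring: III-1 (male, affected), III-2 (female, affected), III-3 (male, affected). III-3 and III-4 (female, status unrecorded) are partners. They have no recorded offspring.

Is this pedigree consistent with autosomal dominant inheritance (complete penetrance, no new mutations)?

A consistent assignment under autosomal dominant exists: I-1 FF, I-2 FF, II-1 FF, II-2 FF, II-3 FF, II-4 FF, III-1 FF, III-2 FF, III-3 FF, III-4 FF.
In this assignment every recorded phenotype matches its genotype and every non-founder's genotype is obtainable from its parents' genotypes, so the pedigree is consistent.

Yes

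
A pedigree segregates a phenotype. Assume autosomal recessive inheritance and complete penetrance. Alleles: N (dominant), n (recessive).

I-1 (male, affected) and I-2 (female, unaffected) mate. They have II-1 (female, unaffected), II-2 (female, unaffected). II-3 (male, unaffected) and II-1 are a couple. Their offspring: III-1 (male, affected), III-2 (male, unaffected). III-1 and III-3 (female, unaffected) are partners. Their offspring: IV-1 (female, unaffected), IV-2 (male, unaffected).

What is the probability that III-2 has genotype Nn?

II-3 is unaffected so carries N and passed n to III-1 (nn), so II-3 is Nn.
II-1 is unaffected so carries N and received n from I-1 (nn), so II-1 is Nn.
Their cross gives offspring ratios 1/4 NN : 1/2 Nn : 1/4 nn. Conditioning on III-2 being unaffected, P(Nn) = 1/2 / 3/4 = 2/3.

2/3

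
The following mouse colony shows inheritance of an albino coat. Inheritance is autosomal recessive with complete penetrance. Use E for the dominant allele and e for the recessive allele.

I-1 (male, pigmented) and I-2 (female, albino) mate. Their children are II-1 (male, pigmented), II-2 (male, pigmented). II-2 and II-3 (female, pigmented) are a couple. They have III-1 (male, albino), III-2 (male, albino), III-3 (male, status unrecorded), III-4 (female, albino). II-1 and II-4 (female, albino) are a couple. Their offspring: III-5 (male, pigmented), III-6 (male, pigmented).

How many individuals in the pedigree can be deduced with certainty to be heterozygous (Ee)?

5

Obligate heterozygotes: II-1 is pigmented so carries E and received e from I-2 (ee), so II-1 is Ee; II-2 is pigmented so carries E and received e from I-2 (ee), so II-2 is Ee; II-3 is pigmented so carries E and passed e to III-1 (ee), so II-3 is Ee; III-5 is pigmented so carries E and received e from II-4 (ee), so III-5 is Ee; III-6 is pigmented so carries E and received e from II-4 (ee), so III-6 is Ee.
Every other individual is either homozygous by phenotype or has at least one consistent homozygous assignment, so the count is 5.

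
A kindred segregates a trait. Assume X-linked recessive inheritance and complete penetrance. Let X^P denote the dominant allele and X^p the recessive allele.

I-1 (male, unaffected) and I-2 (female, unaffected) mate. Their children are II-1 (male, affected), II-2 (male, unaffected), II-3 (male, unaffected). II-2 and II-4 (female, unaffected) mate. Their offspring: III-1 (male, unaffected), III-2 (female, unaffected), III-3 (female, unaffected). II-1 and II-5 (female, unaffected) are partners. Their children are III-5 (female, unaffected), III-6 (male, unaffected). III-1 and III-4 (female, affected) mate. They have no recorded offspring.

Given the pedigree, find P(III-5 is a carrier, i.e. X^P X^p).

1

III-5 is unaffected so carries P and received p from II-1 (X^p Y), so III-5 is X^P X^p, giving P(X^P X^p) = 1.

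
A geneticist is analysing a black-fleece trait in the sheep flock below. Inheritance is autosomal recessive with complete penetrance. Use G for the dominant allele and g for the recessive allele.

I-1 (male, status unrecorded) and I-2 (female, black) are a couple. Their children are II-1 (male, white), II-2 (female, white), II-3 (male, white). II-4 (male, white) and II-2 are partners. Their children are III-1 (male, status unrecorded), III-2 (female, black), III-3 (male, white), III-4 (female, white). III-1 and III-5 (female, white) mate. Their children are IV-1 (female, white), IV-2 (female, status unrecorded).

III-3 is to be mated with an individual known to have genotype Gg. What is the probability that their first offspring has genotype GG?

1/3

II-4 is white so carries G and passed g to III-2 (gg), so II-4 is Gg.
II-2 is white so carries G and received g from I-2 (gg), so II-2 is Gg.
III-3 is a white offspring of II-4 (Gg) × II-2 (Gg), whose cross gives 1/4 GG : 1/2 Gg : 1/4 gg; conditioning on being white, III-3 is GG with probability 1/3, Gg with probability 2/3.
Summing over parental genotype combinations, P(offspring has genotype GG) = 1/3·1/2 + 2/3·1/4 = 1/3.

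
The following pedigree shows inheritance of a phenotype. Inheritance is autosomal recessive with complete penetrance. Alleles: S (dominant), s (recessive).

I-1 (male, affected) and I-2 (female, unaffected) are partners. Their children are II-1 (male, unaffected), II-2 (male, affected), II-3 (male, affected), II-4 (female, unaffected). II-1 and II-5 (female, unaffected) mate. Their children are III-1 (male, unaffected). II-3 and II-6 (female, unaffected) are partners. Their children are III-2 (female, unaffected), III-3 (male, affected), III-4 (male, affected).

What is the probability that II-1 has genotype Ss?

1

II-1 is unaffected so carries S and received s from I-1 (ss), so II-1 is Ss, giving P(Ss) = 1.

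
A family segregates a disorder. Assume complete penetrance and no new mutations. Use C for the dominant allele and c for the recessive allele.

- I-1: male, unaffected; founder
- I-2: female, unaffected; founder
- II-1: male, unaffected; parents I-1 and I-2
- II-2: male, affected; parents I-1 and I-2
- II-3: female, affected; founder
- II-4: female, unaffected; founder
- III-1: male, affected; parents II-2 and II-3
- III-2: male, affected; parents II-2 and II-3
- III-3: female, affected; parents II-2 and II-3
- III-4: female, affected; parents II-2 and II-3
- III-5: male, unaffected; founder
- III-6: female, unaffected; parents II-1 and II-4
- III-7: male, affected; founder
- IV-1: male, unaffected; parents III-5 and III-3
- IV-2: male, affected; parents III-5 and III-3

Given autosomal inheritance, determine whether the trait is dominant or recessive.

I-1 and I-2 are both unaffected yet have an affected child II-2. Under dominance, an affected child requires at least one affected parent, so the trait cannot be dominant.

recessive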